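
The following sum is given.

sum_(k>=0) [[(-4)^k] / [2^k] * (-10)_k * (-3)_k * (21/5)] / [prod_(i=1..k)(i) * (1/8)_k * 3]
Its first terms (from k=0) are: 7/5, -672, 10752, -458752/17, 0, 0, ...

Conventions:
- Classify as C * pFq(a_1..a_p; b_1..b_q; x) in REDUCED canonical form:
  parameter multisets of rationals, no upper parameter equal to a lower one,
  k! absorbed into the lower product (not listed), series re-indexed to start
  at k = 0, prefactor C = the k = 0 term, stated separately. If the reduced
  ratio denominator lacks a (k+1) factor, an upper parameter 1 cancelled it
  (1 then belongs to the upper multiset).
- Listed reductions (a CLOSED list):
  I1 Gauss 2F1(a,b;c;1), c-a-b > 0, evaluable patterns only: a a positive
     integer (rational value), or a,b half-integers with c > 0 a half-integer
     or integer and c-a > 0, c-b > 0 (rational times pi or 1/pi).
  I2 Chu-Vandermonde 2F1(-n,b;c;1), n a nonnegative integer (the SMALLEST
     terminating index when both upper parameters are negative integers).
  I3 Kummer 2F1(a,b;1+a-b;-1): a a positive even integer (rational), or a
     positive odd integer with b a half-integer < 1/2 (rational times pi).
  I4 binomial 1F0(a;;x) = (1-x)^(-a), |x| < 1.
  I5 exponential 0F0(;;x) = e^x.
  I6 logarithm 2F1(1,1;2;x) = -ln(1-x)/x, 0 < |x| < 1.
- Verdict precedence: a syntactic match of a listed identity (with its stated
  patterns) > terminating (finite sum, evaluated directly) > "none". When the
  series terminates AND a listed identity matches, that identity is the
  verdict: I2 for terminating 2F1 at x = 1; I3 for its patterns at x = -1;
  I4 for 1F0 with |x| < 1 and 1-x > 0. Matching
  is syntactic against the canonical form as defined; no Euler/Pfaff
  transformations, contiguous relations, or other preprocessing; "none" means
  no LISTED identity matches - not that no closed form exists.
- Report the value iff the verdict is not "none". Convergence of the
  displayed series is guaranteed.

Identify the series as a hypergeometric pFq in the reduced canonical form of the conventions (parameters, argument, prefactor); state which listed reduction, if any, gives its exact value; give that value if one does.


This is 7/5 * 2F1(-10, -3; 1/8; -2) in reduced canonical form. Verdict: terminating. With -3 upstairs the series is a 4-term polynomial sum; evaluated term by term. Value: -1436841/85.

Key step: from the first term 7/5: the product of the first k integers (C = 7/5) is k!.
Ratio: r(k) = (-2) * (k-10) (k-3) / [(k+1/8) (k+1)] - rational in k, leading ratio (-2); with t_0 = 7/5, classification follows.


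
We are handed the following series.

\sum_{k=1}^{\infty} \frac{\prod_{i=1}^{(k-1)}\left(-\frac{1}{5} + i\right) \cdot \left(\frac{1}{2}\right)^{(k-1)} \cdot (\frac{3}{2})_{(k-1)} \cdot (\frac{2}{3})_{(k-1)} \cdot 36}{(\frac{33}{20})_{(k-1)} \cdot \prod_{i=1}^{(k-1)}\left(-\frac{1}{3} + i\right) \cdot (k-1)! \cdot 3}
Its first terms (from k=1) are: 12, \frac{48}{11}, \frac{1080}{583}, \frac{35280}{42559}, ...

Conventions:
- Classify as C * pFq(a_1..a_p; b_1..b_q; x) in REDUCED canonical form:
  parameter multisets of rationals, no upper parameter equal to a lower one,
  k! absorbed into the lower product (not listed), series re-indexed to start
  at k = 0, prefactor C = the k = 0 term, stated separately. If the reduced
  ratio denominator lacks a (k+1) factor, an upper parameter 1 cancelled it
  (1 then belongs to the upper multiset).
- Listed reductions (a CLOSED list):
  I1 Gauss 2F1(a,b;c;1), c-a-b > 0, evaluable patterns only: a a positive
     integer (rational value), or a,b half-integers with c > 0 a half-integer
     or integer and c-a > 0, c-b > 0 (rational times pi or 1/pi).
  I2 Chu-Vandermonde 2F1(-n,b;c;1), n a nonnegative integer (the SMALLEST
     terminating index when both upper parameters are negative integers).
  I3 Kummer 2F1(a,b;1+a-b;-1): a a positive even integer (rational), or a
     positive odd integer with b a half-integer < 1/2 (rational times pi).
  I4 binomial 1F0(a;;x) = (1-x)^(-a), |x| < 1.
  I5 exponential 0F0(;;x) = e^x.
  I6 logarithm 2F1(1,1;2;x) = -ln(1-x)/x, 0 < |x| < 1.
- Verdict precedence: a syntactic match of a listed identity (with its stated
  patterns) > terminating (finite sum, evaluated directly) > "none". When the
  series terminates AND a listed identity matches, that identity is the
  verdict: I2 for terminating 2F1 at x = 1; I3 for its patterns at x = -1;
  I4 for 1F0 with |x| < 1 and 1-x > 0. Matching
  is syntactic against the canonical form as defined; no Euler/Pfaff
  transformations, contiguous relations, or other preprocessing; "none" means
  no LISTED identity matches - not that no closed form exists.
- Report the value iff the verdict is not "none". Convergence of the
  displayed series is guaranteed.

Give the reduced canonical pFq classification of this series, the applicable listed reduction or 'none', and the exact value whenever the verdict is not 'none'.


This is 12 * 2F1(\frac{4}{5}, \frac{3}{2}; \frac{33}{20}; \frac{1}{2}) in reduced canonical form. Verdict: no listed reduction: x = \frac{1}{2} and upper {\frac{4}{5}, \frac{3}{2}} fail every I1-I6 pattern.

Structural cue: x = \frac{1}{2} and the constant factors (C = 12) combine into one prefactor.
Adjacent-term ratio: r(k) = \frac{1}{2} * (k+\frac{4}{5}) (k+\frac{3}{2}) / [(k+\frac{33}{20}) (k+1)] ; factor over Q: parameters, x = \frac{1}{2}, and C = 12.


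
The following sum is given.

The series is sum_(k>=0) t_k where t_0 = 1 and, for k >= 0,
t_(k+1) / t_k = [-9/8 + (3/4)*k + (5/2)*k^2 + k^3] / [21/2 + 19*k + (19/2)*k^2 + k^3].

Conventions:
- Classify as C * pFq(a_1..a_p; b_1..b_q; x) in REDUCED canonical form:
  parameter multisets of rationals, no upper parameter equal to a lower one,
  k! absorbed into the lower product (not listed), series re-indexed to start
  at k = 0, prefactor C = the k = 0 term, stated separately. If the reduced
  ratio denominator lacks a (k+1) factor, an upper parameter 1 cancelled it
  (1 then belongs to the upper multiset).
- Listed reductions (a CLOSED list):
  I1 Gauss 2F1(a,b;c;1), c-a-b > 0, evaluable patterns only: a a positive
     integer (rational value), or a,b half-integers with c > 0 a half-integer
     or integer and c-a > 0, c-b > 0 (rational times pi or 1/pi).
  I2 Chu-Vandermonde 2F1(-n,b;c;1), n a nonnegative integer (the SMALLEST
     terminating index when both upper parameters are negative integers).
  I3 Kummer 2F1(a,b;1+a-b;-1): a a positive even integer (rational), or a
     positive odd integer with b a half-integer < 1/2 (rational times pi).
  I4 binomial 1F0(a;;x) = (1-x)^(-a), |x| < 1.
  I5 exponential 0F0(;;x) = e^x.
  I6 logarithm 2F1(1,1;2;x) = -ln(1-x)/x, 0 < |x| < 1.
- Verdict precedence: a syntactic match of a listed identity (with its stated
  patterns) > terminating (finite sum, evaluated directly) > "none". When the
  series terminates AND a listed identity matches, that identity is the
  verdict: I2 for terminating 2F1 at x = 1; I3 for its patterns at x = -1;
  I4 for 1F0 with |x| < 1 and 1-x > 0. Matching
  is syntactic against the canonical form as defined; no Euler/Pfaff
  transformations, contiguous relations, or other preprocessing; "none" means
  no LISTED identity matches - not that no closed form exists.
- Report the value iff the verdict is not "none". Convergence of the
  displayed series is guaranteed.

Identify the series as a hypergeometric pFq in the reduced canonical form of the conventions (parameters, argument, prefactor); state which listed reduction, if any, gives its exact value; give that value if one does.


Canonical form: C = 1 times 2F1 with upper {-1/2, 3/2}, lower {7}, x = 1. Verdict: Gauss (I1, half-integer pattern) matches (x = 1; upper {-1/2, 3/2} half-integers, c = 7 in the evaluable pattern). Exact value: (524288/189189) / pi.

Key step: from the first term 1: the ratio is unreduced: k + 3/2 divides both sides (C = 1, x = 1).
Term ratio: r(k) = 1 * (k-1/2) (k+3/2) / [(k+7) (k+1)] - poly over poly, x = 1 from leading terms; C = 1 at k = 0.


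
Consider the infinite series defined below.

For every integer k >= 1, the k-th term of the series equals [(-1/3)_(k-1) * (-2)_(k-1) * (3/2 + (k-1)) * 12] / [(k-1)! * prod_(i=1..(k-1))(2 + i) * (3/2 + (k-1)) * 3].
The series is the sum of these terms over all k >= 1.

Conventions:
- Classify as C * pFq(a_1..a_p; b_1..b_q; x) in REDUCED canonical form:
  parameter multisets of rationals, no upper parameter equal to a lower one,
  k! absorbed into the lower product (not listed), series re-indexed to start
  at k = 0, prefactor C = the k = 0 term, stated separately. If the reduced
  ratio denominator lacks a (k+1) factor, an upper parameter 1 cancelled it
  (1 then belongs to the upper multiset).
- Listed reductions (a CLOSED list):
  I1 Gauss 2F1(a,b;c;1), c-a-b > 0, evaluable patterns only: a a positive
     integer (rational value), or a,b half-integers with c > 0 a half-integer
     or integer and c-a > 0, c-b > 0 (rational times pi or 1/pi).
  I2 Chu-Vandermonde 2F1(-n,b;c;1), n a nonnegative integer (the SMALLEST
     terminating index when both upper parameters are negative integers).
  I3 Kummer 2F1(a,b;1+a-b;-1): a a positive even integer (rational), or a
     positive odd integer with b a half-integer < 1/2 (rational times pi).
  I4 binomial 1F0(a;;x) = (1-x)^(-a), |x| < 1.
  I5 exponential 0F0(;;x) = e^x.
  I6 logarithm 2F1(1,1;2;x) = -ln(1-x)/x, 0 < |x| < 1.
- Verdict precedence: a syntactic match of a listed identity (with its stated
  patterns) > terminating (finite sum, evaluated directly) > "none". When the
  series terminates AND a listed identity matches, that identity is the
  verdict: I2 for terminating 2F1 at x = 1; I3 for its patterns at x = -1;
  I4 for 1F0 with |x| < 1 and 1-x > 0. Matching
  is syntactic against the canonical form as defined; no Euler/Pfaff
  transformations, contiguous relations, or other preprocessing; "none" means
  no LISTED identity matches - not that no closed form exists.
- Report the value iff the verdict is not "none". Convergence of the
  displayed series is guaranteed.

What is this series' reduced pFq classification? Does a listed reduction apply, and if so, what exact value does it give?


Reduced: x = 1, 2F1, upper = {-2, -1/3}, lower = {3}, C = 4. Verdict at x = 1: Vandermonde's identity (I2) matches (terminating 2F1 at x = 1 with n = 2, b = -1/3, c = 3). Exact value: 130/27.

Structural cue: x = 1 and the lower running product (C = 4, x = 1) is a rising factorial.
Consecutive-term ratio: r(k) = 1 * (k-2) (k-1/3) / [(k+3) (k+1)] - rational; roots negated = parameters, x = 1, C = 4.


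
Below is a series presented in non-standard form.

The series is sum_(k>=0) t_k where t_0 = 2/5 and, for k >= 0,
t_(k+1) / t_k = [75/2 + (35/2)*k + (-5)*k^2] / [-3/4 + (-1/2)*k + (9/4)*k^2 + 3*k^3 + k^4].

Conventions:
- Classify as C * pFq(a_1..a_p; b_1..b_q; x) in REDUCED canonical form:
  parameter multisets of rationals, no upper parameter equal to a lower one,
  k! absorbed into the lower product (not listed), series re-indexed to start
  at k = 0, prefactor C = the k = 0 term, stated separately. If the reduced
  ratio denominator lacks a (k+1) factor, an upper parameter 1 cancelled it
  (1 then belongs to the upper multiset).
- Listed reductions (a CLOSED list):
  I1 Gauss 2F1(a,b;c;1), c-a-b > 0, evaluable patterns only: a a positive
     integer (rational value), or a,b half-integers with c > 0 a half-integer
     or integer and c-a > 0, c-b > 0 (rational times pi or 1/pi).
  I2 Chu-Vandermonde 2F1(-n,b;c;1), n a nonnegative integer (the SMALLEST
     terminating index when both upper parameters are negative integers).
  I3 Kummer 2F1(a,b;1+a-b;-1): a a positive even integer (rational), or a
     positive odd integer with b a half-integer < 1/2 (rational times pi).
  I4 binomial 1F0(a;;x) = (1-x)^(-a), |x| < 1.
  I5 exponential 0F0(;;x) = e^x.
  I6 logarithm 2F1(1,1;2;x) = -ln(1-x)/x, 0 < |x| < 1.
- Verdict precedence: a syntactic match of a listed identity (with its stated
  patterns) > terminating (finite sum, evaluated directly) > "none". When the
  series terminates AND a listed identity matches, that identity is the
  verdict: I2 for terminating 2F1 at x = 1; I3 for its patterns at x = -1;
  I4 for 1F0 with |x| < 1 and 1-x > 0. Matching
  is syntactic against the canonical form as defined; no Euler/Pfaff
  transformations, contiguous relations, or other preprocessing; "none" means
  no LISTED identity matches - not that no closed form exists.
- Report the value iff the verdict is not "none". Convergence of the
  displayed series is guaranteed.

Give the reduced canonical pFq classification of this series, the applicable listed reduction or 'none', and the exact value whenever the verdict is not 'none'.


The series (x = -5) is 1F2: upper {-5}, lower {-1/2, 1}, prefactor 2/5. Verdict: terminating. With -5 upstairs the series is a 6-term polynomial sum; evaluated term by term. Its exact value is -52558/105.

First insight: with t_0 = 2/5, factor the ratio over Q (C = 2/5): negated roots = parameters.
Step ratio: r(k) = (-5) * (k-5) / [(k-1/2) (k+1) (k+1)] - rational; roots negated = parameters, x = (-5), C = 2/5.


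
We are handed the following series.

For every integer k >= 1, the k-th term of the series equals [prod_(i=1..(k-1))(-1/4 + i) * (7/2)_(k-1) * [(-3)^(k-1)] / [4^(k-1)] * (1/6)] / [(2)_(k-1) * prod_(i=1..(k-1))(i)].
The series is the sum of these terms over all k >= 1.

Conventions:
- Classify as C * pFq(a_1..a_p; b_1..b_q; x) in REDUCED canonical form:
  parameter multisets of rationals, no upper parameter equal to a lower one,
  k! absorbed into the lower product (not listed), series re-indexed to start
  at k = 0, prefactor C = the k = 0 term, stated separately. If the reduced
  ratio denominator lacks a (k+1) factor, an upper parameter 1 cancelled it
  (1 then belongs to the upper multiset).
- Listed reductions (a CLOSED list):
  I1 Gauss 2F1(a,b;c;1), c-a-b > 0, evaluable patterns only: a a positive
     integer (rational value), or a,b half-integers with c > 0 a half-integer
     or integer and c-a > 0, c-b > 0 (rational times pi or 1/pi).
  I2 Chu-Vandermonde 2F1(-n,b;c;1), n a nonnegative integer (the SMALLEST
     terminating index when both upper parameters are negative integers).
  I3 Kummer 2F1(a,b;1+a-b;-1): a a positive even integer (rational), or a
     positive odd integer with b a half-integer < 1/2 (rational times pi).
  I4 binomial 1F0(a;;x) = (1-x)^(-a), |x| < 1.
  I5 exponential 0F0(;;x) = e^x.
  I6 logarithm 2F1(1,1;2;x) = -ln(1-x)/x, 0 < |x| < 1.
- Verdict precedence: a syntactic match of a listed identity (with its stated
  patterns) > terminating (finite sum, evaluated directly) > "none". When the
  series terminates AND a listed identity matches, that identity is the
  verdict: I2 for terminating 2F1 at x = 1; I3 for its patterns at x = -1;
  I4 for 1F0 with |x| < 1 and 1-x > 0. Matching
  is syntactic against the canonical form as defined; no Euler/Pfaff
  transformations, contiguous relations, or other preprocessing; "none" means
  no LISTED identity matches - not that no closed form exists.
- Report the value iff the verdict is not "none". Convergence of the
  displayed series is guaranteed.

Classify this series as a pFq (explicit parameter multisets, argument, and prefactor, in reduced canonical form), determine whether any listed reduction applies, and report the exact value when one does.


Prefactor 1/6, argument -3/4: 2F1 with upper {3/4, 7/2} over lower {2}. Verdict: none - at argument -3/4 the multisets {3/4, 7/2} ; {2} match no listed identity.

Structural cue: t_0 being 1/6, the running product (C = 1/6) telescopes to a rising factorial.
Consecutive-term ratio: r(k) = (-3/4) * (k+3/4) (k+7/2) / [(k+2) (k+1)] - rational in k, leading ratio (-3/4); with t_0 = 1/6, classification follows.


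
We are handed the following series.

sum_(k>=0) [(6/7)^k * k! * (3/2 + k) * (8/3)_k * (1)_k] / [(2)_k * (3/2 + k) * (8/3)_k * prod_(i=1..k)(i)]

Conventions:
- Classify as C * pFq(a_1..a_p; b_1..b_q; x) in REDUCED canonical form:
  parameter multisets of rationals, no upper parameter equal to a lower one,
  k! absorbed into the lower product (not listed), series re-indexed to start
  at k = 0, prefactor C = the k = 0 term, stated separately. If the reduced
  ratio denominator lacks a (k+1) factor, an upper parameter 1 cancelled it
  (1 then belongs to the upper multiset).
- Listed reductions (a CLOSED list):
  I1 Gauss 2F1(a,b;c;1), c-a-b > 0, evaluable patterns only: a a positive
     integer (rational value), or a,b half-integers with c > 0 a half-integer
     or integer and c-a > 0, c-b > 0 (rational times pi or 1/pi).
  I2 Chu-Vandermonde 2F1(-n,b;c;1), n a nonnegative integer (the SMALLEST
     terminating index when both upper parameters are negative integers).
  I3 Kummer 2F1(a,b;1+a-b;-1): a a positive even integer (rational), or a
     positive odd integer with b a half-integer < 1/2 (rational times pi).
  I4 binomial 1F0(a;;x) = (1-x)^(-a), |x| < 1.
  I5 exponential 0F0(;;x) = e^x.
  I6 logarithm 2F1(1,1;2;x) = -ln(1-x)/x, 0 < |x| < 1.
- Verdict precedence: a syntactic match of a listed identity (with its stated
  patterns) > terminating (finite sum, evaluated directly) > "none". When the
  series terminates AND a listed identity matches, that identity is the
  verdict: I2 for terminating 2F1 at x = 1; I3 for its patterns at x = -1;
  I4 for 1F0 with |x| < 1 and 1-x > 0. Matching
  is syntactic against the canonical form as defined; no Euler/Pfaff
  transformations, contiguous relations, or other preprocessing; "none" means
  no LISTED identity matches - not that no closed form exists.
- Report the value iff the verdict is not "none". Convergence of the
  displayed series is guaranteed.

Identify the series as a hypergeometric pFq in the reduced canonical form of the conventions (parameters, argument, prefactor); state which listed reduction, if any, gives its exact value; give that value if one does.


Reduced: x = 6/7, 2F1, upper = {1, 1}, lower = {2}, C = 1. Verdict: the logarithmic series (I6) matches (the logarithm: parameters (1,1;2), x = 6/7). Hence: (-7/6) * ln(1/7).

Key observation: t_0 being 1, k + 3/2 divides numerator and denominator alike; prefactor 1 after cancelling.
Adjacent-term ratio: r(k) = (6/7) * (k+1) (k+1) / [(k+2) (k+1)] ; factor over Q: parameters, x = (6/7), and C = 1.


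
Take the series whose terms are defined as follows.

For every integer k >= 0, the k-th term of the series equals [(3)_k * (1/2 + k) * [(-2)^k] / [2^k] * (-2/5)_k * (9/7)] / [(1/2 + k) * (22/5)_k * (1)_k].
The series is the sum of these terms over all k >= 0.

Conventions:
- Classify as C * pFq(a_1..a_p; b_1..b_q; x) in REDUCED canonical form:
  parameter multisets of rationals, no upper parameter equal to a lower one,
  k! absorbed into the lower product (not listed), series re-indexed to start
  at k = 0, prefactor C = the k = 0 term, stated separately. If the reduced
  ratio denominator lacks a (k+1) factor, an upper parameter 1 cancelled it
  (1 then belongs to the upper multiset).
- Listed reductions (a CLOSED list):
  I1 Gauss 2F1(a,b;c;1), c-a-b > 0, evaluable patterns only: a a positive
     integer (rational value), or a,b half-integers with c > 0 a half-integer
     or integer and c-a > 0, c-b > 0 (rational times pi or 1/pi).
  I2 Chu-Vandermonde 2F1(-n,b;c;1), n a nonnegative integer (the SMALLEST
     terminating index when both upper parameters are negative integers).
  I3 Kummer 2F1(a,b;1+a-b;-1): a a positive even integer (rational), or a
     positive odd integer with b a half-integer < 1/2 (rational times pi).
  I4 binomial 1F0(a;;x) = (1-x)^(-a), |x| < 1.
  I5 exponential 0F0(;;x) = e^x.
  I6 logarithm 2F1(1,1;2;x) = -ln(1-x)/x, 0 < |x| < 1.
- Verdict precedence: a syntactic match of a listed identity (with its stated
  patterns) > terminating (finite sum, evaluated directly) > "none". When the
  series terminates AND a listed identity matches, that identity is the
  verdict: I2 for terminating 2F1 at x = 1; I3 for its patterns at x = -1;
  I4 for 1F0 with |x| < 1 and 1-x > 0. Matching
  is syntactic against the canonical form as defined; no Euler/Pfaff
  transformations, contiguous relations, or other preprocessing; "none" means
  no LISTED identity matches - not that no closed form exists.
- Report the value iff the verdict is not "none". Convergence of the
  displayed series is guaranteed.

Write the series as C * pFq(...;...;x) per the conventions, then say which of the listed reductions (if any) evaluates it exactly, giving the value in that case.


Classification (C = 9/7): 2F1 with upper {-2/5, 3}, lower {22/5}, argument x = -1. Verdict: none - at argument -1 the multisets {-2/5, 3} ; {22/5} match no listed identity.

Structural cue: t_0 = 9/7 here, and (1)_k (C = 9/7) is k! itself.
Term ratio: r(k) = (-1) * (k-2/5) (k+3) / [(k+22/5) (k+1)] ; factor over Q: parameters, x = (-1), and C = 9/7.


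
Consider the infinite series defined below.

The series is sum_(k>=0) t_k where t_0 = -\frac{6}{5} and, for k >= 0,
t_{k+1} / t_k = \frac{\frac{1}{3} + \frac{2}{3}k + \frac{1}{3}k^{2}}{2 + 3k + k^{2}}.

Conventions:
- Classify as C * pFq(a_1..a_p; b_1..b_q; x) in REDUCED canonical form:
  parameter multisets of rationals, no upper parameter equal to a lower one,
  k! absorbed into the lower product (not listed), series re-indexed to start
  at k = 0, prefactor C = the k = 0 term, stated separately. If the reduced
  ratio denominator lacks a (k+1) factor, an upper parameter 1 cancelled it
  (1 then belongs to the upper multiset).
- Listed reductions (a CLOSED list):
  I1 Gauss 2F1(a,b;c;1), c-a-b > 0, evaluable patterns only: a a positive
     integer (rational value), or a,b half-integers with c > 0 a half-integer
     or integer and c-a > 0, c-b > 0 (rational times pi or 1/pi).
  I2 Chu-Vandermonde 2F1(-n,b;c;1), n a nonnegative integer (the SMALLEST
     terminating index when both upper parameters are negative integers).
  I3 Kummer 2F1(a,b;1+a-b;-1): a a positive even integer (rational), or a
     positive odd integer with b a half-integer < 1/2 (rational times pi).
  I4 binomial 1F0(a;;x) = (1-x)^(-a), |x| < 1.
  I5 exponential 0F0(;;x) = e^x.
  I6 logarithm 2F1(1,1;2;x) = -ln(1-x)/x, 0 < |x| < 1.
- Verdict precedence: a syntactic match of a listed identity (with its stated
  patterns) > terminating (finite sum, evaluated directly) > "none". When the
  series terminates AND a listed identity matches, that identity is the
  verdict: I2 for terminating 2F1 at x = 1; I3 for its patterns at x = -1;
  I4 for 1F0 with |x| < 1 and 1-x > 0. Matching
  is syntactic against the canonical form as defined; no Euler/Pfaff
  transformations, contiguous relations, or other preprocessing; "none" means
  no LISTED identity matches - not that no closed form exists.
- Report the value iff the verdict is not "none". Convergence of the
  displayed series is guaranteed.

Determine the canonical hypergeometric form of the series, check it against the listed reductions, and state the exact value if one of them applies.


The series (x = \frac{1}{3}) is 2F1: upper {1, 1}, lower {2}, prefactor -\frac{6}{5}. Verdict: this is the logarithmic series (I6) (the logarithm: parameters (1,1;2), x = \frac{1}{3}). Exact value: \frac{18}{5} \cdot \ln\left(\frac{2}{3}\right).

First insight: with t_0 = -\frac{6}{5}, roots of the ratio polynomials (prefactor -6/5) are the negated parameters.
Ratio: r(k) = \frac{1}{3} * (k+1) (k+1) / [(k+2) (k+1)] - rational in k. x = \frac{1}{3}; t_0 = -\frac{6}{5}; negate the roots.


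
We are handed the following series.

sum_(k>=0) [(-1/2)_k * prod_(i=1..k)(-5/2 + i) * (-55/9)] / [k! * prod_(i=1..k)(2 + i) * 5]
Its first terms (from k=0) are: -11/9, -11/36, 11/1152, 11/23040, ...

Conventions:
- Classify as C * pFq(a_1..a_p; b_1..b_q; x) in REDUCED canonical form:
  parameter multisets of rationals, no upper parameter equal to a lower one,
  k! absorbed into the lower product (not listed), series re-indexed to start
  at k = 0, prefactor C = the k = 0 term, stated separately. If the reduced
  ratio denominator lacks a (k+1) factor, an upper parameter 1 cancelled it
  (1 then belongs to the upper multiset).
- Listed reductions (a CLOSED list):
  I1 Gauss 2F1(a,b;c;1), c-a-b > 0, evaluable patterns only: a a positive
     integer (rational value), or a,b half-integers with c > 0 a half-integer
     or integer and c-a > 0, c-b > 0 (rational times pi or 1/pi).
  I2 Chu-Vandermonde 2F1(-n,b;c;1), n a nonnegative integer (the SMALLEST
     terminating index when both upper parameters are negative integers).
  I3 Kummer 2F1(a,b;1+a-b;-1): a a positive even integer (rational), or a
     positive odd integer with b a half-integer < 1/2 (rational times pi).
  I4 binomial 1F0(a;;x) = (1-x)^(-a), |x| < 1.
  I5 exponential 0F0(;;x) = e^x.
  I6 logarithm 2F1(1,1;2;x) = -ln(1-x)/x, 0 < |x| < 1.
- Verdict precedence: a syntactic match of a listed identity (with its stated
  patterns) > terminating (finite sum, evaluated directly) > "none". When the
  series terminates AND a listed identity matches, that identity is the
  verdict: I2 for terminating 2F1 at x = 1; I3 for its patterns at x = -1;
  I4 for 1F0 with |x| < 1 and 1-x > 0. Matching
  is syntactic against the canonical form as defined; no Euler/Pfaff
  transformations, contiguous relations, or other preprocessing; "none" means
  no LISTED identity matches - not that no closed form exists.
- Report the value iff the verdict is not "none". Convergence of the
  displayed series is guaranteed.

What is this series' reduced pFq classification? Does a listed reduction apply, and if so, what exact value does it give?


Canonical form: C = -11/9 times 2F1 with upper {-3/2, -1/2}, lower {3}, x = 1. Verdict: Gauss's theorem I1 (half-integer case) applies (x = 1; upper {-3/2, -1/2} half-integers, c = 3 in the evaluable pattern). Sum: (-22528/4725) / pi.

Key observation: t_0 being -11/9, the lower running product (C = -11/9, x = 1) is a rising factorial.
Ratio: r(k) = 1 * (k-3/2) (k-1/2) / [(k+3) (k+1)] - poly over poly, x = 1 from leading terms; C = -11/9 at k = 0.


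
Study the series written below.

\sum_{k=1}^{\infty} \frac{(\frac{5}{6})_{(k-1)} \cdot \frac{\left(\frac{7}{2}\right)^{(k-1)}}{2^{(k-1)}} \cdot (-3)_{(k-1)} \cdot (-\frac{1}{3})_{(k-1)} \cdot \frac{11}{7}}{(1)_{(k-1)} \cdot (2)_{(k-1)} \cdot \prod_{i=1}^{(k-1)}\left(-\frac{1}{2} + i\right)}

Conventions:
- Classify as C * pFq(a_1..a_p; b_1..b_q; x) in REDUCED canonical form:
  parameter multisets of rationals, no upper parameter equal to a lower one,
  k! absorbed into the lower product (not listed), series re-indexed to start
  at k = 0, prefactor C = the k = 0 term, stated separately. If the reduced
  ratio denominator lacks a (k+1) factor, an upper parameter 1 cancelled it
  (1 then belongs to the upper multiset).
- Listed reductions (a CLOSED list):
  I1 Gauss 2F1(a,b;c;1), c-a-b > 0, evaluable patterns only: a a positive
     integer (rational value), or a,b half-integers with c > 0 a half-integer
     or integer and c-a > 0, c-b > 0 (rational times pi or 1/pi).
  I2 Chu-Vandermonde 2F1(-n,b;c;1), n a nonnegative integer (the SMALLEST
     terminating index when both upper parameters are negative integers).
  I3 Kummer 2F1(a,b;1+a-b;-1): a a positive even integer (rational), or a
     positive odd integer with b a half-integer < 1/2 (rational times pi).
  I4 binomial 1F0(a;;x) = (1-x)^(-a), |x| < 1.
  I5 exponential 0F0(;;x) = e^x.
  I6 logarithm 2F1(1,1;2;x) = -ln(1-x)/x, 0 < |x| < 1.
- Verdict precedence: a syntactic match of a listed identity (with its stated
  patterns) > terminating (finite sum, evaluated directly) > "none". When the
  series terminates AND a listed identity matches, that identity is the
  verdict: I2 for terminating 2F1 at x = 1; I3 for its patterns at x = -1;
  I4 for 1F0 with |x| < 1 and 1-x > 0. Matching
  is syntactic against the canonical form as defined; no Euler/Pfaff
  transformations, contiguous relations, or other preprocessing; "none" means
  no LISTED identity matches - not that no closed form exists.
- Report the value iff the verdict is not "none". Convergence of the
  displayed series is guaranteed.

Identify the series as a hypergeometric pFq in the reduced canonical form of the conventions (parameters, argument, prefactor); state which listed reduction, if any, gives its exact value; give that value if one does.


Structural cue: with t_0 = \frac{11}{7}, the lower running product (C = 11/7) is a rising factorial.
Ratio: r(k) = \frac{7}{4} * (k-3) (k-\frac{1}{3}) (k+\frac{5}{6}) / [(k+\frac{1}{2}) (k+2) (k+1)] - rational in k. x = \frac{7}{4}; t_0 = \frac{11}{7}; negate the roots.

Reduced: x = \frac{7}{4}, 3F2, upper = {-3, -\frac{1}{3}, \frac{5}{6}}, lower = {\frac{1}{2}, 2}, C = \frac{11}{7}. Verdict: terminating - no listed pattern fits, but -3 in the upper list cuts the series at k = 3; direct evaluation. Its exact value is \frac{36140731}{11757312}.


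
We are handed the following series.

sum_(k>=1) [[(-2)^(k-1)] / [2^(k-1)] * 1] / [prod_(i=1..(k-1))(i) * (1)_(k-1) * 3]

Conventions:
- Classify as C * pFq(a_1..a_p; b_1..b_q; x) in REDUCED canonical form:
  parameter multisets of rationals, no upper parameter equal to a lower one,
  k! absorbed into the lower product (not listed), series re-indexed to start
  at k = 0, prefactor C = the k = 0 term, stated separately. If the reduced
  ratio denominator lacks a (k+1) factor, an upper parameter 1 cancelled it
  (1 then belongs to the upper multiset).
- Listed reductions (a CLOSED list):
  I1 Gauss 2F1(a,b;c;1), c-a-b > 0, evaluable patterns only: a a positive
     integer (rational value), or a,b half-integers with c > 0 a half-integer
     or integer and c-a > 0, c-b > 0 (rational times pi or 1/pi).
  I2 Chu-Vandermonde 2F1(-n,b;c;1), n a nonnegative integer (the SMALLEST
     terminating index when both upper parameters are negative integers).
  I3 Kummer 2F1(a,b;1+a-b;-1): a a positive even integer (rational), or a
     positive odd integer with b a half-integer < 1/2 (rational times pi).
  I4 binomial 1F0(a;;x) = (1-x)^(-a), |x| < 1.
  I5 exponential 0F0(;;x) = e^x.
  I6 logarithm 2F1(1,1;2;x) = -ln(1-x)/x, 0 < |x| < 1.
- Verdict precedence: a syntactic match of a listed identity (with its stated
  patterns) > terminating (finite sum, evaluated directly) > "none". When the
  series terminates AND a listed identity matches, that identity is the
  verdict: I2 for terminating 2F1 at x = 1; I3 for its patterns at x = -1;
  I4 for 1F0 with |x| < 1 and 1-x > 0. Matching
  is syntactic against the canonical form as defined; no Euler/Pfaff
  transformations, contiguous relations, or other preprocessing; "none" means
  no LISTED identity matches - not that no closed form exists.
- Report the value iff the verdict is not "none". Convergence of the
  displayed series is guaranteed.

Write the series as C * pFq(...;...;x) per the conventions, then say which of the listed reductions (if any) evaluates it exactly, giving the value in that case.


x = -1 here; the reduced form reads 0F1, upper {-}, lower {1}, C = 1/3. Verdict: none. A 0F1 with upper {-} fits none of I1-I6 at x = -1; the sum runs forever.

Key step: with t_0 = 1/3, the product of the first k integers (C = 1/3, x = -1) is k!.
Step ratio: r(k) = (-1) * 1 / [(k+1) (k+1)] ; factor over Q: parameters, x = (-1), and C = 1/3.


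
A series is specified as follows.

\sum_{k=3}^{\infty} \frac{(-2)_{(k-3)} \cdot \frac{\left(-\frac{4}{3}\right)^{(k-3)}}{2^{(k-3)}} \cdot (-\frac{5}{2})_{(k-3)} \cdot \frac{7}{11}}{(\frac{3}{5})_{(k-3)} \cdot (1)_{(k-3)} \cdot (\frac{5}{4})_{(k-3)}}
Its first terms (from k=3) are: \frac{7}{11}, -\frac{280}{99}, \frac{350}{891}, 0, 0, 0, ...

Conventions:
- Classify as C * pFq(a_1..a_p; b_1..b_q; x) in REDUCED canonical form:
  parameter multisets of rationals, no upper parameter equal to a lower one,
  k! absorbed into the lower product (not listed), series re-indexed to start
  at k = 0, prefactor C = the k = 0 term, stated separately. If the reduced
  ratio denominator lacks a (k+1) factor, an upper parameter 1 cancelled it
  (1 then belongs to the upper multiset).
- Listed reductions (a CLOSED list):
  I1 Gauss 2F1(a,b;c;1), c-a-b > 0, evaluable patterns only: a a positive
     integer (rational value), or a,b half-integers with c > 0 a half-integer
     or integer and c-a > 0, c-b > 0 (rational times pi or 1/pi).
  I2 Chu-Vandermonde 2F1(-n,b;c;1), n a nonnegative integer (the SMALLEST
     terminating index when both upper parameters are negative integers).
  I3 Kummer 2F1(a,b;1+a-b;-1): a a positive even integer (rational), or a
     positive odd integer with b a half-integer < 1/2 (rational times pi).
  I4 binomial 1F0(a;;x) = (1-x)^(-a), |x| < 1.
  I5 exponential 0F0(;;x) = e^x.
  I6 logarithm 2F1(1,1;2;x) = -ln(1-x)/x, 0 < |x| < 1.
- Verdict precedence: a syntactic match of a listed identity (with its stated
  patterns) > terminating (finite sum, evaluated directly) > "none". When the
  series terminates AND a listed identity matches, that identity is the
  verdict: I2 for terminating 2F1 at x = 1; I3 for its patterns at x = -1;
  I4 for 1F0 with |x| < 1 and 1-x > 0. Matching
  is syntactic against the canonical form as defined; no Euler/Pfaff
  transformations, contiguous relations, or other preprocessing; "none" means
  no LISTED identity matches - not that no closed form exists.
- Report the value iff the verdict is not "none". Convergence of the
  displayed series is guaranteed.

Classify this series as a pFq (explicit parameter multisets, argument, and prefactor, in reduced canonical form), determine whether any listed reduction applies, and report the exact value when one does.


This is \frac{7}{11} * 2F2(-\frac{5}{2}, -2; \frac{3}{5}, \frac{5}{4}; -\frac{2}{3}) in reduced canonical form. Verdict: terminating (-2 upstairs). 3 nonzero terms in all; added directly. Exact value: -\frac{1603}{891}.

Key step: x = -\frac{2}{3} and (1)_k (C = 7/11, x = -2/3) is k! itself.
Consecutive-term ratio: r(k) = -\frac{2}{3} * (k-\frac{5}{2}) (k-2) / [(k+\frac{3}{5}) (k+\frac{5}{4}) (k+1)] ; factor over Q: parameters, x = -\frac{2}{3}, and C = \frac{7}{11}.


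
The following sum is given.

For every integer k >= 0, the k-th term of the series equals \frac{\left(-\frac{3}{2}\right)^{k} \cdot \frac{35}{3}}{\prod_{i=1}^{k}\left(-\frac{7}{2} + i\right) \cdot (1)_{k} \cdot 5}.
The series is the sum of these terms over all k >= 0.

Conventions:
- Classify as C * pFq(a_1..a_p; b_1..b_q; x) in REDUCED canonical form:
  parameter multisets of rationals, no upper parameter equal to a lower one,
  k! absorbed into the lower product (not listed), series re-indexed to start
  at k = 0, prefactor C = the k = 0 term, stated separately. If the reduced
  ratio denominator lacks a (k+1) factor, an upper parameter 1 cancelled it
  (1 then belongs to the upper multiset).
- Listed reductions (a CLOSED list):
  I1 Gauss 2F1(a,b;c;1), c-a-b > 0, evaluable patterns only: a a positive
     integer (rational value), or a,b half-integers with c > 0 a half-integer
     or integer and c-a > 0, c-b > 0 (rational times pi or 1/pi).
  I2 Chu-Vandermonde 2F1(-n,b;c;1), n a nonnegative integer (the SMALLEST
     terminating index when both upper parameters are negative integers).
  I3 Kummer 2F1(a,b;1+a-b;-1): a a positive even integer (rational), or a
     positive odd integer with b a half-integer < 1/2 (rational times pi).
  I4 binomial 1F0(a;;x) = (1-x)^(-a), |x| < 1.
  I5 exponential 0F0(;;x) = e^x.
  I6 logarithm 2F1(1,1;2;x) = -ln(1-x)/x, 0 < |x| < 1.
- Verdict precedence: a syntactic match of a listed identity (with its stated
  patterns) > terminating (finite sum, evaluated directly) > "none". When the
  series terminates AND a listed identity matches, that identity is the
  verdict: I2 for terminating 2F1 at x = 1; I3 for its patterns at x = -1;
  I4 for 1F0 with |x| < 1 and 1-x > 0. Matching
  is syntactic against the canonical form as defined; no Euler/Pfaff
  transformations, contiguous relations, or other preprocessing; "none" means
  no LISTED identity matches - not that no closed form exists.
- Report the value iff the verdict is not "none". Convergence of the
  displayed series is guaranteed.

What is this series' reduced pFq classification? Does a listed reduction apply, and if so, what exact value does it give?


x = -\frac{3}{2} here; the reduced form reads 0F1, upper {-}, lower {-\frac{5}{2}}, C = \frac{7}{3}. Verdict: none - at argument -\frac{3}{2} the multisets {-} ; {-\frac{5}{2}} match no listed identity.

Structural cue: from the first term \frac{7}{3}: the lower running product (C = 7/3, x = -3/2) is a rising factorial.
Term ratio: r(k) = -\frac{3}{2} * 1 / [(k-\frac{5}{2}) (k+1)] - poly over poly, x = -\frac{3}{2} from leading terms; C = \frac{7}{3} at k = 0.


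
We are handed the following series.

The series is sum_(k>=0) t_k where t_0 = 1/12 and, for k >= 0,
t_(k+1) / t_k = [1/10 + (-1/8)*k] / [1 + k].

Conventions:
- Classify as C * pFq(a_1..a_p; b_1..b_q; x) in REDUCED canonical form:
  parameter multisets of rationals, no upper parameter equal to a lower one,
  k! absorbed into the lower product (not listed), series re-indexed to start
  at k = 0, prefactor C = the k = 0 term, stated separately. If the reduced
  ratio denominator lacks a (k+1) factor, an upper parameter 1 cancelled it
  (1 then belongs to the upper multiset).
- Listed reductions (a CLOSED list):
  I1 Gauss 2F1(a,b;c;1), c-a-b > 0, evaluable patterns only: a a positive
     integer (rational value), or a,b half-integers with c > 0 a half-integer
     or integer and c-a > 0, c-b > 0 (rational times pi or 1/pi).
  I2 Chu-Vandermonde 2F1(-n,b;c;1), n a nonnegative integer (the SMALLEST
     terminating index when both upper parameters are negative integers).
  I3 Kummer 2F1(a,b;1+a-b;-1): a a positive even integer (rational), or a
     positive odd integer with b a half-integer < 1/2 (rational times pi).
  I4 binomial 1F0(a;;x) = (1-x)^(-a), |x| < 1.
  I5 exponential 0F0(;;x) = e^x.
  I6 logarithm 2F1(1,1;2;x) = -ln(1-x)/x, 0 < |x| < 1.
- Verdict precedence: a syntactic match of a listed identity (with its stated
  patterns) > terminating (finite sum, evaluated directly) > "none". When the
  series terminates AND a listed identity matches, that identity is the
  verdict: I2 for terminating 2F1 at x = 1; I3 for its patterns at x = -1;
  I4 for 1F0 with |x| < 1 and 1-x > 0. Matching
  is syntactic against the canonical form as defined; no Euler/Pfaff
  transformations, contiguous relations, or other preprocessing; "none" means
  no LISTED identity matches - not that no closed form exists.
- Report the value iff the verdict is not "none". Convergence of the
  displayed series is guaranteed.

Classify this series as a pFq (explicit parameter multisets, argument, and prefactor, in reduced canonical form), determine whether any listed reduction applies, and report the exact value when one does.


This is 1/12 * 1F0(-4/5; -; -1/8) in reduced canonical form. Verdict: this is binomial (I4) (the 1F0 binomial series: exponent 4/5, x = -1/8). Sum: (1/12) * (9/8)^(4/5).

First insight: from the first term 1/12: the expanded ratio factors over Q; C = 1/12, x = -1/8, roots give parameters.
Adjacent-term ratio: r(k) = (-1/8) * (k-4/5) / [(k+1)] - poly over poly, x = (-1/8) from leading terms; C = 1/12 at k = 0.


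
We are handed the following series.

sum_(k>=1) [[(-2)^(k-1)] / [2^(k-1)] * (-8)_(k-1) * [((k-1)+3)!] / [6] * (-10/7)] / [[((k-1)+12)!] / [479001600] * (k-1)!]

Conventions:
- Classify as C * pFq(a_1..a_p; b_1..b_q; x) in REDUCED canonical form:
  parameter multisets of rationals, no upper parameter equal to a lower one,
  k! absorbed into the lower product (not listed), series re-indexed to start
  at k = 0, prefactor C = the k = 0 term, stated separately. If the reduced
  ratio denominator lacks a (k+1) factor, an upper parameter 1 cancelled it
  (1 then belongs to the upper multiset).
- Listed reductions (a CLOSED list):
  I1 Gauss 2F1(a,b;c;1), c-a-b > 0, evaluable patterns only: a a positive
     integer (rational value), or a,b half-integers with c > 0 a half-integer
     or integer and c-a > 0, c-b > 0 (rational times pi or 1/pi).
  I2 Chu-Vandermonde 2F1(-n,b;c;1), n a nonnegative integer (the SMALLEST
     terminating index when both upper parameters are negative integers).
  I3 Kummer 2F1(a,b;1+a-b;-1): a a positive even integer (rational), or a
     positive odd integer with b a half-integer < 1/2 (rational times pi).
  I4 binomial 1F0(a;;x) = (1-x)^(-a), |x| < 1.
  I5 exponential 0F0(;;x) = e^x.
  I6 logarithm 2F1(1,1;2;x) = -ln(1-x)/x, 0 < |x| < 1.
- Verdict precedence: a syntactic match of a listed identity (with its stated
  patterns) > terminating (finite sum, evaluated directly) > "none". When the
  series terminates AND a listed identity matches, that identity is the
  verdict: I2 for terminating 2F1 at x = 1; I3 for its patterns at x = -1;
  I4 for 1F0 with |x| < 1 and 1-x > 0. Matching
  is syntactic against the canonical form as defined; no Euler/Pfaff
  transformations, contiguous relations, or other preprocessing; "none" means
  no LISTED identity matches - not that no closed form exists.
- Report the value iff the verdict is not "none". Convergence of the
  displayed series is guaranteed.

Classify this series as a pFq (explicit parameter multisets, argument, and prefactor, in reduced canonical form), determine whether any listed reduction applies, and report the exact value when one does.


The series (x = -1) is 2F1: upper {-8, 4}, lower {13}, prefactor -10/7. Verdict at x = -1: Kummer's theorem (I3) matches (x = -1; c = 13 equals 1+a-b for upper {-8, 4}: listed pattern). Hence: -110/7.

First insight: with t_0 = -10/7, the two k-th powers (C = -10/7, x = -1) combine into one argument.
Step ratio: r(k) = (-1) * (k-8) (k+4) / [(k+13) (k+1)] - rational in k. x = (-1); t_0 = -10/7; negate the roots.
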